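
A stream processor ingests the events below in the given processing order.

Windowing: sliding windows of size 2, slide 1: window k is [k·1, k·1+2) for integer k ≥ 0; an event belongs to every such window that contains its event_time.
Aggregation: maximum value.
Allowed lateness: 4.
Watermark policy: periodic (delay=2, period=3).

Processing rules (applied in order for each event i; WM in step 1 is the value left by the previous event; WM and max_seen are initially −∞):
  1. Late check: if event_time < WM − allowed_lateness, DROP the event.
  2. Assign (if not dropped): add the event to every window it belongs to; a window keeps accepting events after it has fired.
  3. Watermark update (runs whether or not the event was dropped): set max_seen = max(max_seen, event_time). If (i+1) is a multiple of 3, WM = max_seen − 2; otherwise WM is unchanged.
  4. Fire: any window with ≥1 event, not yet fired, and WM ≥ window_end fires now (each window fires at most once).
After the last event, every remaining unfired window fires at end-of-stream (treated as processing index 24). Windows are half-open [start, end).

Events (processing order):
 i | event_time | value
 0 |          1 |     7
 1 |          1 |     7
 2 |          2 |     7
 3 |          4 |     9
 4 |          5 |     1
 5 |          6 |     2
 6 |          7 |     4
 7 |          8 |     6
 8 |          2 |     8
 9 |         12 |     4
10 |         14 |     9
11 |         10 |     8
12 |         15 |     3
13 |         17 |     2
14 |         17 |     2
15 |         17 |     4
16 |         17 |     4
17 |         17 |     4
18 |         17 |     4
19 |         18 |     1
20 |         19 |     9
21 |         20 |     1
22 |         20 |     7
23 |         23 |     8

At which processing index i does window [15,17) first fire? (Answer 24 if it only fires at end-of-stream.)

i=0 t=1 v=7: → [1,3),[0,2); WM=−∞
i=1 t=1 v=7: → [1,3),[0,2); WM=−∞
i=2 t=2 v=7: → [2,4),[1,3); WM=0
i=3 t=4 v=9: → [4,6),[3,5); WM=0
i=4 t=5 v=1: → [5,7),[4,6); WM=0
i=5 t=6 v=2: → [6,8),[5,7); WM=4; [0,2) fires=7 [1,3) fires=7 [2,4) fires=7
i=6 t=7 v=4: → [7,9),[6,8); WM=4
i=7 t=8 v=6: → [8,10),[7,9); WM=4
i=8 t=2 v=8: → [2,4),[1,3); WM=6; [3,5) fires=9 [4,6) fires=9
i=9 t=12 v=4: → [12,14),[11,13); WM=6
i=10 t=14 v=9: → [14,16),[13,15); WM=6
i=11 t=10 v=8: → [10,12),[9,11); WM=12; [5,7) fires=2 [6,8) fires=4 [7,9) fires=6 [8,10) fires=6 [9,11) fires=8 [10,12) fires=8
i=12 t=15 v=3: → [15,17),[14,16); WM=12
i=13 t=17 v=2: → [17,19),[16,18); WM=12
i=14 t=17 v=2: → [17,19),[16,18); WM=15; [11,13) fires=4 [12,14) fires=4 [13,15) fires=9
i=15 t=17 v=4: → [17,19),[16,18); WM=15
i=16 t=17 v=4: → [17,19),[16,18); WM=15
i=17 t=17 v=4: → [17,19),[16,18); WM=15
i=18 t=17 v=4: → [17,19),[16,18); WM=15
i=19 t=18 v=1: → [18,20),[17,19); WM=15
i=20 t=19 v=9: → [19,21),[18,20); WM=17; [14,16) fires=9 [15,17) fires=3
i=21 t=20 v=1: → [20,22),[19,21); WM=17
i=22 t=20 v=7: → [20,22),[19,21); WM=17
i=23 t=23 v=8: → [23,25),[22,24); WM=21; [16,18) fires=4 [17,19) fires=4 [18,20) fires=9 [19,21) fires=9

20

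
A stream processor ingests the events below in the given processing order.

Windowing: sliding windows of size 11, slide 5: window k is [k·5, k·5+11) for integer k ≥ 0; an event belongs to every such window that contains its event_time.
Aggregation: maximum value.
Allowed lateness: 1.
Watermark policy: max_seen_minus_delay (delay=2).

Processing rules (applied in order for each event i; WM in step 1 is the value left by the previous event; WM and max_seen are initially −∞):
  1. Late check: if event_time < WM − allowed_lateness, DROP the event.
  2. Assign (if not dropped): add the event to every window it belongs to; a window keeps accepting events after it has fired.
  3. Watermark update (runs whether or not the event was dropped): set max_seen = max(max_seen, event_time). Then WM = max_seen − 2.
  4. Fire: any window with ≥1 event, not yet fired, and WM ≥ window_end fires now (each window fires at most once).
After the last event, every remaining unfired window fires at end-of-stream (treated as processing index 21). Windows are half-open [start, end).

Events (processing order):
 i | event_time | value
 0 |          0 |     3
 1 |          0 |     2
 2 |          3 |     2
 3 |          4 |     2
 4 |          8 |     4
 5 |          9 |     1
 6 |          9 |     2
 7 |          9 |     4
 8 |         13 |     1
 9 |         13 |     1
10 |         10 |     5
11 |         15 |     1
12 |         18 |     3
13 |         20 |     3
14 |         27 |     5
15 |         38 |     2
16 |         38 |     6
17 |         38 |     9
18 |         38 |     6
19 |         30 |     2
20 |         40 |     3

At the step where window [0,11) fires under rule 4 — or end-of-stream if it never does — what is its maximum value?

4

i=0 t=0 v=3: → [0,11); WM=-2
i=1 t=0 v=2: → [0,11); WM=-2
i=2 t=3 v=2: → [0,11); WM=1
i=3 t=4 v=2: → [0,11); WM=2
i=4 t=8 v=4: → [5,16),[0,11); WM=6
i=5 t=9 v=1: → [5,16),[0,11); WM=7
i=6 t=9 v=2: → [5,16),[0,11); WM=7
i=7 t=9 v=4: → [5,16),[0,11); WM=7
i=8 t=13 v=1: → [10,21),[5,16); WM=11; [0,11) fires=4
i=9 t=13 v=1: → [10,21),[5,16); WM=11
i=10 t=10 v=5: → [10,21),[5,16),[0,11); WM=11
i=11 t=15 v=1: → [15,26),[10,21),[5,16); WM=13
i=12 t=18 v=3: → [15,26),[10,21); WM=16; [5,16) fires=5
i=13 t=20 v=3: → [20,31),[15,26),[10,21); WM=18
i=14 t=27 v=5: → [25,36),[20,31); WM=25; [10,21) fires=5
i=15 t=38 v=2: → [35,46),[30,41); WM=36; [15,26) fires=3 [20,31) fires=5 [25,36) fires=5
i=16 t=38 v=6: → [35,46),[30,41); WM=36
i=17 t=38 v=9: → [35,46),[30,41); WM=36
i=18 t=38 v=6: → [35,46),[30,41); WM=36
i=19 t=30 v=2: DROP (t<36-1); WM=36
i=20 t=40 v=3: → [40,51),[35,46),[30,41); WM=38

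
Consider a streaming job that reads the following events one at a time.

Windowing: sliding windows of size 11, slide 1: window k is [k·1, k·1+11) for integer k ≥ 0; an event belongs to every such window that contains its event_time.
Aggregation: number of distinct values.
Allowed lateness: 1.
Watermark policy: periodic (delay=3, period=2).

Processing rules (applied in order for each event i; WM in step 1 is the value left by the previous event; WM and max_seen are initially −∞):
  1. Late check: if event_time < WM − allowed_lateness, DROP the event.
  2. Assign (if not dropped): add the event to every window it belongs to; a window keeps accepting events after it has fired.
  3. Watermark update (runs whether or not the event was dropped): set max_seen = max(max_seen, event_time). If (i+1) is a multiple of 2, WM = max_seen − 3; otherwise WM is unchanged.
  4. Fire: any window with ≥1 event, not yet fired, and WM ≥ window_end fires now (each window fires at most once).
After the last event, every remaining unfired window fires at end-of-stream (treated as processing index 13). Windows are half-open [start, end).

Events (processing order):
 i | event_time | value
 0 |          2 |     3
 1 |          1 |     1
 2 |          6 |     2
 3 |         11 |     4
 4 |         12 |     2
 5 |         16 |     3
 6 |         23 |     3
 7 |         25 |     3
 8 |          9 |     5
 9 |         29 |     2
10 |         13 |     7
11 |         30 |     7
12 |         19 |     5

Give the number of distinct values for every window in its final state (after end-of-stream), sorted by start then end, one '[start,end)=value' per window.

i=0 t=2 v=3: → [2,13),[1,12),[0,11); WM=−∞
i=1 t=1 v=1: → [1,12),[0,11); WM=-1
i=2 t=6 v=2: → [6,17),[5,16),[4,15),[3,14),[2,13),[1,12),[0,11); WM=-1
i=3 t=11 v=4: → [11,22),[10,21),[9,20),[8,19),[7,18),[6,17),[5,16),[4,15),[3,14),[2,13),[1,12); WM=8
i=4 t=12 v=2: → [12,23),[11,22),[10,21),[9,20),[8,19),[7,18),[6,17),[5,16),[4,15),[3,14),[2,13); WM=8
i=5 t=16 v=3: → [16,27),[15,26),[14,25),[13,24),[12,23),[11,22),[10,21),[9,20),[8,19),[7,18),[6,17); WM=13; [0,11) fires=3 [1,12) fires=4 [2,13) fires=3
i=6 t=23 v=3: → [23,34),[22,33),[21,32),[20,31),[19,30),[18,29),[17,28),[16,27),[15,26),[14,25),[13,24); WM=13
i=7 t=25 v=3: → [25,36),[24,35),[23,34),[22,33),[21,32),[20,31),[19,30),[18,29),[17,28),[16,27),[15,26); WM=22; [3,14) fires=2 [4,15) fires=2 [5,16) fires=2 [6,17) fires=3 [7,18) fires=3 [8,19) fires=3 [9,20) fires=3 [10,21) fires=3 [11,22) fires=3
i=8 t=9 v=5: DROP (t<22-1); WM=22
i=9 t=29 v=2: → [29,40),[28,39),[27,38),[26,37),[25,36),[24,35),[23,34),[22,33),[21,32),[20,31),[19,30); WM=26; [12,23) fires=2 [13,24) fires=1 [14,25) fires=1 [15,26) fires=1
i=10 t=13 v=7: DROP (t<26-1); WM=26
i=11 t=30 v=7: → [30,41),[29,40),[28,39),[27,38),[26,37),[25,36),[24,35),[23,34),[22,33),[21,32),[20,31); WM=27; [16,27) fires=1
i=12 t=19 v=5: DROP (t<27-1); WM=27

[0,11)=3 [1,12)=4 [2,13)=3 [3,14)=2 [4,15)=2 [5,16)=2 [6,17)=3 [7,18)=3 [8,19)=3 [9,20)=3 [10,21)=3 [11,22)=3 [12,23)=2 [13,24)=1 [14,25)=1 [15,26)=1 [16,27)=1 [17,28)=1 [18,29)=1 [19,30)=2 [20,31)=3 [21,32)=3 [22,33)=3 [23,34)=3 [24,35)=3 [25,36)=3 [26,37)=2 [27,38)=2 [28,39)=2 [29,40)=2 [30,41)=1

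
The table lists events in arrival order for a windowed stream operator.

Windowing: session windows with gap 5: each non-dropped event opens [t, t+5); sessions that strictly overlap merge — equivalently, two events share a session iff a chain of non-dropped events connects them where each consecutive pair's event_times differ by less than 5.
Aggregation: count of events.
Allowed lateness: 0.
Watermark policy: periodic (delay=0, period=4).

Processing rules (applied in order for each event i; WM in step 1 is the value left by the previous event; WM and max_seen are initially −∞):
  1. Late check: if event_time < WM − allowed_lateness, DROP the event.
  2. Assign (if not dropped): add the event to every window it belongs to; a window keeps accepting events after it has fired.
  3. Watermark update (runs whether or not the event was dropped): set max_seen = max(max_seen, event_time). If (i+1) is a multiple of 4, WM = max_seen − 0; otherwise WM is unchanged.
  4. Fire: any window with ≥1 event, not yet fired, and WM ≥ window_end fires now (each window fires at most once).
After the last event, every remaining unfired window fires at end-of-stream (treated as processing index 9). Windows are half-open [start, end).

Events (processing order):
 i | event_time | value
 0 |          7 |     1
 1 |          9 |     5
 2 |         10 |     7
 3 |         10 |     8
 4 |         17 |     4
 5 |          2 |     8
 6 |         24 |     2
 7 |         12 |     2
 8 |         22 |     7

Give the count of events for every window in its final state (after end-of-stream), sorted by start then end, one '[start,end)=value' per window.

i=0 t=7 v=1: → [7,12); WM=−∞
i=1 t=9 v=5: → [7,14); WM=−∞
i=2 t=10 v=7: → [7,15); WM=−∞
i=3 t=10 v=8: → [7,15); WM=10
i=4 t=17 v=4: → [17,22); WM=10
i=5 t=2 v=8: DROP (t<10-0); WM=10
i=6 t=24 v=2: → [24,29); WM=10
i=7 t=12 v=2: → [7,17); WM=24
i=8 t=22 v=7: DROP (t<24-0); WM=24

[7,17)=5 [17,22)=1 [24,29)=1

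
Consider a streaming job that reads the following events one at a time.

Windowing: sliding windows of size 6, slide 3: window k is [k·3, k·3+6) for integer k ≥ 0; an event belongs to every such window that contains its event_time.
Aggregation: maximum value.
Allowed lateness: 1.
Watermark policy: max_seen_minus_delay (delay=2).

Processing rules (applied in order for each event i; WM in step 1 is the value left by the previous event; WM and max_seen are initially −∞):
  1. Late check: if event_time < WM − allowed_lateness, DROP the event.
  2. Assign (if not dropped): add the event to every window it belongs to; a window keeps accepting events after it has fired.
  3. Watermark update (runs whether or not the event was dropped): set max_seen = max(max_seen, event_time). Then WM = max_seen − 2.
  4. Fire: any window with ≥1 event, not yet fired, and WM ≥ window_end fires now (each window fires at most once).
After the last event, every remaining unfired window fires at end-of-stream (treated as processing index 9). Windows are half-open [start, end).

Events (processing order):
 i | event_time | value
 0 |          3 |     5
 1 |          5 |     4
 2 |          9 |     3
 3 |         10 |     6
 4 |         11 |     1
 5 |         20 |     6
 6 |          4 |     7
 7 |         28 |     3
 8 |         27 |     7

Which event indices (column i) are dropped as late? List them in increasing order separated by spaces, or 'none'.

i=0 t=3 v=5: → [3,9),[0,6); WM=1
i=1 t=5 v=4: → [3,9),[0,6); WM=3
i=2 t=9 v=3: → [9,15),[6,12); WM=7; [0,6) fires=5
i=3 t=10 v=6: → [9,15),[6,12); WM=8
i=4 t=11 v=1: → [9,15),[6,12); WM=9; [3,9) fires=5
i=5 t=20 v=6: → [18,24),[15,21); WM=18; [6,12) fires=6 [9,15) fires=6
i=6 t=4 v=7: DROP (t<18-1); WM=18
i=7 t=28 v=3: → [27,33),[24,30); WM=26; [15,21) fires=6 [18,24) fires=6
i=8 t=27 v=7: → [27,33),[24,30); WM=26

6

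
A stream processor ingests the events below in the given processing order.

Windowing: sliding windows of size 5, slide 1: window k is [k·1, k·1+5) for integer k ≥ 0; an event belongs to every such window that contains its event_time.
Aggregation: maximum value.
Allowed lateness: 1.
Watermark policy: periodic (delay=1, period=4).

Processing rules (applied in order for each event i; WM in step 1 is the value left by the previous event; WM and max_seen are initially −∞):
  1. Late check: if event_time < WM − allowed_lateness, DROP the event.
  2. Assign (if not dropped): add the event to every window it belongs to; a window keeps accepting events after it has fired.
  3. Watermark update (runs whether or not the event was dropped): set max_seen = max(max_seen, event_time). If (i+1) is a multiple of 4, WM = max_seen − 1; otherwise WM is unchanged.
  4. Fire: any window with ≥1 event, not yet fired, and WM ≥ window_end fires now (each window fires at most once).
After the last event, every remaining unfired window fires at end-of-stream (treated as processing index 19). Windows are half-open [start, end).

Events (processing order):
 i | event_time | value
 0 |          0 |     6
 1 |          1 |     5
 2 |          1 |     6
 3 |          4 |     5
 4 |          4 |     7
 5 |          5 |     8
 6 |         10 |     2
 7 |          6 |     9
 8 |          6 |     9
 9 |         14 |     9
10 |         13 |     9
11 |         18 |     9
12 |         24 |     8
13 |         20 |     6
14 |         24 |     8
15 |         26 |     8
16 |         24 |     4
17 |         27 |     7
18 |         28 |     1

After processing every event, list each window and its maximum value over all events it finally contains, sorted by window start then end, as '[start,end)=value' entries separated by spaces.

[0,5)=7 [1,6)=8 [2,7)=9 [3,8)=9 [4,9)=9 [5,10)=9 [6,11)=9 [7,12)=2 [8,13)=2 [9,14)=9 [10,15)=9 [11,16)=9 [12,17)=9 [13,18)=9 [14,19)=9 [15,20)=9 [16,21)=9 [17,22)=9 [18,23)=9 [19,24)=6 [20,25)=8 [21,26)=8 [22,27)=8 [23,28)=8 [24,29)=8 [25,30)=8 [26,31)=8 [27,32)=7 [28,33)=1

i=0 t=0 v=6: → [0,5); WM=−∞
i=1 t=1 v=5: → [1,6),[0,5); WM=−∞
i=2 t=1 v=6: → [1,6),[0,5); WM=−∞
i=3 t=4 v=5: → [4,9),[3,8),[2,7),[1,6),[0,5); WM=3
i=4 t=4 v=7: → [4,9),[3,8),[2,7),[1,6),[0,5); WM=3
i=5 t=5 v=8: → [5,10),[4,9),[3,8),[2,7),[1,6); WM=3
i=6 t=10 v=2: → [10,15),[9,14),[8,13),[7,12),[6,11); WM=3
i=7 t=6 v=9: → [6,11),[5,10),[4,9),[3,8),[2,7); WM=9; [0,5) fires=7 [1,6) fires=8 [2,7) fires=9 [3,8) fires=9 [4,9) fires=9
i=8 t=6 v=9: DROP (t<9-1); WM=9
i=9 t=14 v=9: → [14,19),[13,18),[12,17),[11,16),[10,15); WM=9
i=10 t=13 v=9: → [13,18),[12,17),[11,16),[10,15),[9,14); WM=9
i=11 t=18 v=9: → [18,23),[17,22),[16,21),[15,20),[14,19); WM=17; [5,10) fires=9 [6,11) fires=9 [7,12) fires=2 [8,13) fires=2 [9,14) fires=9 [10,15) fires=9 [11,16) fires=9 [12,17) fires=9
i=12 t=24 v=8: → [24,29),[23,28),[22,27),[21,26),[20,25); WM=17
i=13 t=20 v=6: → [20,25),[19,24),[18,23),[17,22),[16,21); WM=17
i=14 t=24 v=8: → [24,29),[23,28),[22,27),[21,26),[20,25); WM=17
i=15 t=26 v=8: → [26,31),[25,30),[24,29),[23,28),[22,27); WM=25; [13,18) fires=9 [14,19) fires=9 [15,20) fires=9 [16,21) fires=9 [17,22) fires=9 [18,23) fires=9 [19,24) fires=6 [20,25) fires=8
i=16 t=24 v=4: → [24,29),[23,28),[22,27),[21,26),[20,25); WM=25
i=17 t=27 v=7: → [27,32),[26,31),[25,30),[24,29),[23,28); WM=25
i=18 t=28 v=1: → [28,33),[27,32),[26,31),[25,30),[24,29); WM=25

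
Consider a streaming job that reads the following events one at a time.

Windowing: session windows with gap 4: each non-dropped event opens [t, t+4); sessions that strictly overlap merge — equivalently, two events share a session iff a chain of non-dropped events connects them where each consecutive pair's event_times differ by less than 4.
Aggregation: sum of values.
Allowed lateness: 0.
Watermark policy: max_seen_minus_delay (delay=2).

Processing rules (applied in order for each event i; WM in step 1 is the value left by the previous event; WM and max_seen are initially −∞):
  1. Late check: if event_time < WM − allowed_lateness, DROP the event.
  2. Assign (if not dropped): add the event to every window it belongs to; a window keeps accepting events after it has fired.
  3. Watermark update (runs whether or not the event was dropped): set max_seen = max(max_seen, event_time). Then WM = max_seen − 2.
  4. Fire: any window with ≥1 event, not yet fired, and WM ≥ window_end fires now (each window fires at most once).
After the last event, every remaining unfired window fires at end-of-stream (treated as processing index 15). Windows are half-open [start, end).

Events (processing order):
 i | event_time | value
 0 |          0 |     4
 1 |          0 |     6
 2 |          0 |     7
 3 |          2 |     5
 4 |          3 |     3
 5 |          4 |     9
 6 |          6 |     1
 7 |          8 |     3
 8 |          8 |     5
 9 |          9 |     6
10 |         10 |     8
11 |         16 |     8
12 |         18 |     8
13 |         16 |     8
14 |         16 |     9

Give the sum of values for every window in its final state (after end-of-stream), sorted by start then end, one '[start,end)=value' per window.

i=0 t=0 v=4: → [0,4); WM=-2
i=1 t=0 v=6: → [0,4); WM=-2
i=2 t=0 v=7: → [0,4); WM=-2
i=3 t=2 v=5: → [0,6); WM=0
i=4 t=3 v=3: → [0,7); WM=1
i=5 t=4 v=9: → [0,8); WM=2
i=6 t=6 v=1: → [0,10); WM=4
i=7 t=8 v=3: → [0,12); WM=6
i=8 t=8 v=5: → [0,12); WM=6
i=9 t=9 v=6: → [0,13); WM=7
i=10 t=10 v=8: → [0,14); WM=8
i=11 t=16 v=8: → [16,20); WM=14
i=12 t=18 v=8: → [16,22); WM=16
i=13 t=16 v=8: → [16,22); WM=16
i=14 t=16 v=9: → [16,22); WM=16

[0,14)=57 [16,22)=33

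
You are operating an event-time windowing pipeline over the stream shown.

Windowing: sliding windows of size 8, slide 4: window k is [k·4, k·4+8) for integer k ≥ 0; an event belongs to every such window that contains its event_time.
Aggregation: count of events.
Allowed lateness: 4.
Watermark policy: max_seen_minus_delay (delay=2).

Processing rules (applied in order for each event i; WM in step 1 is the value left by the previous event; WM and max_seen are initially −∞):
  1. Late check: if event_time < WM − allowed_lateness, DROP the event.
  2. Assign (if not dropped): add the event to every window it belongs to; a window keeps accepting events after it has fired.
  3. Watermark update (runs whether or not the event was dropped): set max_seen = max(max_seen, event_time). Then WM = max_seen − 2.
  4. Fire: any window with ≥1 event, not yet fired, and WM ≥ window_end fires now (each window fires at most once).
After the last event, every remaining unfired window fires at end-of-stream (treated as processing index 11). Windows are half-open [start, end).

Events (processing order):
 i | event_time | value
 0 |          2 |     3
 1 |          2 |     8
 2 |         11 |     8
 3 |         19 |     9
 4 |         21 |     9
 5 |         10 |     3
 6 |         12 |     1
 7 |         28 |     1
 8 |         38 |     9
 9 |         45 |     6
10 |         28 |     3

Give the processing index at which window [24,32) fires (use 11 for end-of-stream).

8

i=0 t=2 v=3: → [0,8); WM=0
i=1 t=2 v=8: → [0,8); WM=0
i=2 t=11 v=8: → [8,16),[4,12); WM=9; [0,8) fires=2
i=3 t=19 v=9: → [16,24),[12,20); WM=17; [4,12) fires=1 [8,16) fires=1
i=4 t=21 v=9: → [20,28),[16,24); WM=19
i=5 t=10 v=3: DROP (t<19-4); WM=19
i=6 t=12 v=1: DROP (t<19-4); WM=19
i=7 t=28 v=1: → [28,36),[24,32); WM=26; [12,20) fires=1 [16,24) fires=2
i=8 t=38 v=9: → [36,44),[32,40); WM=36; [20,28) fires=1 [24,32) fires=1 [28,36) fires=1
i=9 t=45 v=6: → [44,52),[40,48); WM=43; [32,40) fires=1
i=10 t=28 v=3: DROP (t<43-4); WM=43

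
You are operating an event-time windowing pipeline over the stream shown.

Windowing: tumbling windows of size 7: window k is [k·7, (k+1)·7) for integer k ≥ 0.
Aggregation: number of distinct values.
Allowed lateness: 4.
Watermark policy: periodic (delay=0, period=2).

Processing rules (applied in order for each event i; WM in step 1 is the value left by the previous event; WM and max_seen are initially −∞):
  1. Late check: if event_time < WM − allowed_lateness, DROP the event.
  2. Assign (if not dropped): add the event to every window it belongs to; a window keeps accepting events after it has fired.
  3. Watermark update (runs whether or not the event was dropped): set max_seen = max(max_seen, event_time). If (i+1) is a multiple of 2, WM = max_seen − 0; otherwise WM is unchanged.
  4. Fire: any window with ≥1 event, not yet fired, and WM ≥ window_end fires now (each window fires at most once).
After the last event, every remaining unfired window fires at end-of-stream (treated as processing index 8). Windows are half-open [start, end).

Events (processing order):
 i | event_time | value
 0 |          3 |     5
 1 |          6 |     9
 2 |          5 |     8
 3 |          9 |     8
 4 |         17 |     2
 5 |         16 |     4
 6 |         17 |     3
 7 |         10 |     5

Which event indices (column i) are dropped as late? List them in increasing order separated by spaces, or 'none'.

7

i=0 t=3 v=5: → [0,7); WM=−∞
i=1 t=6 v=9: → [0,7); WM=6
i=2 t=5 v=8: → [0,7); WM=6
i=3 t=9 v=8: → [7,14); WM=9; [0,7) fires=3
i=4 t=17 v=2: → [14,21); WM=9
i=5 t=16 v=4: → [14,21); WM=17; [7,14) fires=1
i=6 t=17 v=3: → [14,21); WM=17
i=7 t=10 v=5: DROP (t<17-4); WM=17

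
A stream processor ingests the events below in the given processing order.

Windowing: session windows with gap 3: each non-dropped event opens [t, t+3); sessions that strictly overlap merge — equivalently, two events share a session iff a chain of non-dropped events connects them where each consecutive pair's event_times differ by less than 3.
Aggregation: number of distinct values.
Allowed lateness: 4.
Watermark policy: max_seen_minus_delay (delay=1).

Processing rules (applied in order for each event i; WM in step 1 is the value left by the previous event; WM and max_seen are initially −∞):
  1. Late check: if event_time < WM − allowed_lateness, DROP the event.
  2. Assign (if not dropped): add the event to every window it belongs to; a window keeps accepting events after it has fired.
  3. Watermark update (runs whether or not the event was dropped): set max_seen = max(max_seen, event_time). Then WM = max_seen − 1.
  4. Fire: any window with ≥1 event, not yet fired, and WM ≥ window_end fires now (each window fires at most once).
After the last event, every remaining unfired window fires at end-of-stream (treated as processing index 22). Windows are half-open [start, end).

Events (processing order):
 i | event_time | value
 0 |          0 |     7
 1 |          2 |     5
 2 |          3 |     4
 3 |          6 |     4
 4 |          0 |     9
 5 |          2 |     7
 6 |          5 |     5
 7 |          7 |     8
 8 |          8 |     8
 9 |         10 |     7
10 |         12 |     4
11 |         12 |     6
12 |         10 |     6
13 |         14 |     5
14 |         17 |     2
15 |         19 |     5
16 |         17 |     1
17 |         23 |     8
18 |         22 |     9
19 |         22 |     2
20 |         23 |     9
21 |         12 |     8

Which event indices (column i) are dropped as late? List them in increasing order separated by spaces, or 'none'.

i=0 t=0 v=7: → [0,3); WM=-1
i=1 t=2 v=5: → [0,5); WM=1
i=2 t=3 v=4: → [0,6); WM=2
i=3 t=6 v=4: → [6,9); WM=5
i=4 t=0 v=9: DROP (t<5-4); WM=5
i=5 t=2 v=7: → [0,6); WM=5
i=6 t=5 v=5: → [0,9); WM=5
i=7 t=7 v=8: → [0,10); WM=6
i=8 t=8 v=8: → [0,11); WM=7
i=9 t=10 v=7: → [0,13); WM=9
i=10 t=12 v=4: → [0,15); WM=11
i=11 t=12 v=6: → [0,15); WM=11
i=12 t=10 v=6: → [0,15); WM=11
i=13 t=14 v=5: → [0,17); WM=13
i=14 t=17 v=2: → [17,20); WM=16
i=15 t=19 v=5: → [17,22); WM=18
i=16 t=17 v=1: → [17,22); WM=18
i=17 t=23 v=8: → [23,26); WM=22
i=18 t=22 v=9: → [22,26); WM=22
i=19 t=22 v=2: → [22,26); WM=22
i=20 t=23 v=9: → [22,26); WM=22
i=21 t=12 v=8: DROP (t<22-4); WM=22

4 21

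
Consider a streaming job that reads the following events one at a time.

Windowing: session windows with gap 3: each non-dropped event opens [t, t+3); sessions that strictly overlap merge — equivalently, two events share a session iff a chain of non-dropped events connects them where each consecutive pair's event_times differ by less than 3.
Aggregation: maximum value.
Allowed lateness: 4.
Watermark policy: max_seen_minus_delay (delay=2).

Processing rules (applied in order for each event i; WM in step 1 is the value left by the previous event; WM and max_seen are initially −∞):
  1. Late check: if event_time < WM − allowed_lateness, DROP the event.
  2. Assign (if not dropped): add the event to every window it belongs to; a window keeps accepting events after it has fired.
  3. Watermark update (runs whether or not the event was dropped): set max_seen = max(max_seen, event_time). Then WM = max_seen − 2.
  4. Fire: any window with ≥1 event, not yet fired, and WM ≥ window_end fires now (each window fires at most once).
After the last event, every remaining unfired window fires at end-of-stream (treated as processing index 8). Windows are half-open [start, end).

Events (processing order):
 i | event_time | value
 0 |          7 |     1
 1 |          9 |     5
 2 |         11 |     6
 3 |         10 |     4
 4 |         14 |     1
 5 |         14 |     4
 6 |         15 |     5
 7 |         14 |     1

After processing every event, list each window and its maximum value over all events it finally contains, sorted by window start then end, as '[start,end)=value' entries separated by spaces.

i=0 t=7 v=1: → [7,10); WM=5
i=1 t=9 v=5: → [7,12); WM=7
i=2 t=11 v=6: → [7,14); WM=9
i=3 t=10 v=4: → [7,14); WM=9
i=4 t=14 v=1: → [14,17); WM=12
i=5 t=14 v=4: → [14,17); WM=12
i=6 t=15 v=5: → [14,18); WM=13
i=7 t=14 v=1: → [14,18); WM=13

[7,14)=6 [14,18)=5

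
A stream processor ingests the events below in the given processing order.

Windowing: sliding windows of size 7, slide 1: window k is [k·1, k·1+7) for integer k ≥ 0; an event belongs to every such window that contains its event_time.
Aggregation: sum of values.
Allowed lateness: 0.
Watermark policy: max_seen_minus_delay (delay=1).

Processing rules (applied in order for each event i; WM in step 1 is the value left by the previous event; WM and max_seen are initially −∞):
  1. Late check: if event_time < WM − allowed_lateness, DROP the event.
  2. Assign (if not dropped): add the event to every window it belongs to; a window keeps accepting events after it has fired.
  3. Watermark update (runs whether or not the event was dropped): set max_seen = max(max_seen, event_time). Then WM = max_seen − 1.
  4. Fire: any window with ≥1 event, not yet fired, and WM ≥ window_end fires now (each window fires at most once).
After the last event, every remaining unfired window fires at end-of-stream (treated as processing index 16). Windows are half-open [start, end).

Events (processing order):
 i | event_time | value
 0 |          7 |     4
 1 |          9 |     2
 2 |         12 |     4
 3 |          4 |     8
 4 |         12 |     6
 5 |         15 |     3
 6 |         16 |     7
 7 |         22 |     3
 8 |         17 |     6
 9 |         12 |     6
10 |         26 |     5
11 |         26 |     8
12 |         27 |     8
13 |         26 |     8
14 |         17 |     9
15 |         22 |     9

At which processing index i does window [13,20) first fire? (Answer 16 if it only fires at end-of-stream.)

7

i=0 t=7 v=4: → [7,14),[6,13),[5,12),[4,11),[3,10),[2,9),[1,8); WM=6
i=1 t=9 v=2: → [9,16),[8,15),[7,14),[6,13),[5,12),[4,11),[3,10); WM=8; [1,8) fires=4
i=2 t=12 v=4: → [12,19),[11,18),[10,17),[9,16),[8,15),[7,14),[6,13); WM=11; [2,9) fires=4 [3,10) fires=6 [4,11) fires=6
i=3 t=4 v=8: DROP (t<11-0); WM=11
i=4 t=12 v=6: → [12,19),[11,18),[10,17),[9,16),[8,15),[7,14),[6,13); WM=11
i=5 t=15 v=3: → [15,22),[14,21),[13,20),[12,19),[11,18),[10,17),[9,16); WM=14; [5,12) fires=6 [6,13) fires=16 [7,14) fires=16
i=6 t=16 v=7: → [16,23),[15,22),[14,21),[13,20),[12,19),[11,18),[10,17); WM=15; [8,15) fires=12
i=7 t=22 v=3: → [22,29),[21,28),[20,27),[19,26),[18,25),[17,24),[16,23); WM=21; [9,16) fires=15 [10,17) fires=20 [11,18) fires=20 [12,19) fires=20 [13,20) fires=10 [14,21) fires=10
i=8 t=17 v=6: DROP (t<21-0); WM=21
i=9 t=12 v=6: DROP (t<21-0); WM=21
i=10 t=26 v=5: → [26,33),[25,32),[24,31),[23,30),[22,29),[21,28),[20,27); WM=25; [15,22) fires=10 [16,23) fires=10 [17,24) fires=3 [18,25) fires=3
i=11 t=26 v=8: → [26,33),[25,32),[24,31),[23,30),[22,29),[21,28),[20,27); WM=25
i=12 t=27 v=8: → [27,34),[26,33),[25,32),[24,31),[23,30),[22,29),[21,28); WM=26; [19,26) fires=3
i=13 t=26 v=8: → [26,33),[25,32),[24,31),[23,30),[22,29),[21,28),[20,27); WM=26
i=14 t=17 v=9: DROP (t<26-0); WM=26
i=15 t=22 v=9: DROP (t<26-0); WM=26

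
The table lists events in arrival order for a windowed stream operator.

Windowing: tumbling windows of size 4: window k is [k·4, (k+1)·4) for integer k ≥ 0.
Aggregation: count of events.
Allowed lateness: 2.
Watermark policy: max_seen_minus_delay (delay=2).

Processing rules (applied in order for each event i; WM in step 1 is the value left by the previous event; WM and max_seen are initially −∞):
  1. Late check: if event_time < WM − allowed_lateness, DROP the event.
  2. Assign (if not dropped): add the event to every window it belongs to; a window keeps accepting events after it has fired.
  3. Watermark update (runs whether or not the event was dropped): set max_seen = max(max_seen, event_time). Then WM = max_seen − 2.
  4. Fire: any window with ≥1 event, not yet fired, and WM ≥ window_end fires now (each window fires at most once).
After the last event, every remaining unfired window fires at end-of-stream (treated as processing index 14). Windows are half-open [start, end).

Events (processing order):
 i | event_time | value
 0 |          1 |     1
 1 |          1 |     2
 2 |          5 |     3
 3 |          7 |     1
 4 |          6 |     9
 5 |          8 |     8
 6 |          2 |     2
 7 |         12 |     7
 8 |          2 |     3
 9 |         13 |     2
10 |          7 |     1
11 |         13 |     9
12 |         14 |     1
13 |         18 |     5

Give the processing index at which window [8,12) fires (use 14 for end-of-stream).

i=0 t=1 v=1: → [0,4); WM=-1
i=1 t=1 v=2: → [0,4); WM=-1
i=2 t=5 v=3: → [4,8); WM=3
i=3 t=7 v=1: → [4,8); WM=5; [0,4) fires=2
i=4 t=6 v=9: → [4,8); WM=5
i=5 t=8 v=8: → [8,12); WM=6
i=6 t=2 v=2: DROP (t<6-2); WM=6
i=7 t=12 v=7: → [12,16); WM=10; [4,8) fires=3
i=8 t=2 v=3: DROP (t<10-2); WM=10
i=9 t=13 v=2: → [12,16); WM=11
i=10 t=7 v=1: DROP (t<11-2); WM=11
i=11 t=13 v=9: → [12,16); WM=11
i=12 t=14 v=1: → [12,16); WM=12; [8,12) fires=1
i=13 t=18 v=5: → [16,20); WM=16; [12,16) fires=4

12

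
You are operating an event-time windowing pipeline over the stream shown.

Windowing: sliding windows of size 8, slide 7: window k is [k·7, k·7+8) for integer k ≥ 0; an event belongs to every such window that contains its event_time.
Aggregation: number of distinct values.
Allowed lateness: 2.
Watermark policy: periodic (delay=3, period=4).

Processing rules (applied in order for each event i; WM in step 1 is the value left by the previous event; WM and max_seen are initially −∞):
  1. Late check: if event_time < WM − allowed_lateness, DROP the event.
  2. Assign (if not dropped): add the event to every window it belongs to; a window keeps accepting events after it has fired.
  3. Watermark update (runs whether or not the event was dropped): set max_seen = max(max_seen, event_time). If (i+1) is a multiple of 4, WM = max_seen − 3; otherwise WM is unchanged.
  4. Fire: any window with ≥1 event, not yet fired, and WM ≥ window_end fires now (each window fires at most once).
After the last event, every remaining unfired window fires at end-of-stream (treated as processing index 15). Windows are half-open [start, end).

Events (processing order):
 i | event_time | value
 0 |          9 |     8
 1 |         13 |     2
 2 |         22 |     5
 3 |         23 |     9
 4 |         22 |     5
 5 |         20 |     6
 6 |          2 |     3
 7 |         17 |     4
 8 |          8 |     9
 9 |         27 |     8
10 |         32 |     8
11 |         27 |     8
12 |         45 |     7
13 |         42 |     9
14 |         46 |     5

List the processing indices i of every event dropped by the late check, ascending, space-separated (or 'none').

i=0 t=9 v=8: → [7,15); WM=−∞
i=1 t=13 v=2: → [7,15); WM=−∞
i=2 t=22 v=5: → [21,29); WM=−∞
i=3 t=23 v=9: → [21,29); WM=20; [7,15) fires=2
i=4 t=22 v=5: → [21,29); WM=20
i=5 t=20 v=6: → [14,22); WM=20
i=6 t=2 v=3: DROP (t<20-2); WM=20
i=7 t=17 v=4: DROP (t<20-2); WM=20
i=8 t=8 v=9: DROP (t<20-2); WM=20
i=9 t=27 v=8: → [21,29); WM=20
i=10 t=32 v=8: → [28,36); WM=20
i=11 t=27 v=8: → [21,29); WM=29; [14,22) fires=1 [21,29) fires=3
i=12 t=45 v=7: → [42,50); WM=29
i=13 t=42 v=9: → [42,50),[35,43); WM=29
i=14 t=46 v=5: → [42,50); WM=29

6 7 8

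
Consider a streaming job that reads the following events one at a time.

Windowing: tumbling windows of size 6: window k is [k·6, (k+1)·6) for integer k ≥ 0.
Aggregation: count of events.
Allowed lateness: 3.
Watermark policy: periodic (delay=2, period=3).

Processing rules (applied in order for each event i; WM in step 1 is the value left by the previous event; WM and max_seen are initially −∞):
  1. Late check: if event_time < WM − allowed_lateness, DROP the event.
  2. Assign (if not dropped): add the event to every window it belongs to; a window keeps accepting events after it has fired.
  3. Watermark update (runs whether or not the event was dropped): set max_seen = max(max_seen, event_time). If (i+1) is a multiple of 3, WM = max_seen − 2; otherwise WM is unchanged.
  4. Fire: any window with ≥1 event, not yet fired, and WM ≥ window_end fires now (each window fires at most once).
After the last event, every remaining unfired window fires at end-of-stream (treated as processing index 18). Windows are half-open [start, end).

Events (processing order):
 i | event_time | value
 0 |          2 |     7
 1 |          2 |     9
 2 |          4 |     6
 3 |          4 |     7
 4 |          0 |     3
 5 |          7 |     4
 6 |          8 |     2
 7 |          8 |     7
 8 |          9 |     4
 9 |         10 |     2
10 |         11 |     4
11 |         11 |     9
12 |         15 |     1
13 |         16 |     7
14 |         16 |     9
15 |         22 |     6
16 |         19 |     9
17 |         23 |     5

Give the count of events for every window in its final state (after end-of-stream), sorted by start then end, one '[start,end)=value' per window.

[0,6)=5 [6,12)=7 [12,18)=3 [18,24)=3

i=0 t=2 v=7: → [0,6); WM=−∞
i=1 t=2 v=9: → [0,6); WM=−∞
i=2 t=4 v=6: → [0,6); WM=2
i=3 t=4 v=7: → [0,6); WM=2
i=4 t=0 v=3: → [0,6); WM=2
i=5 t=7 v=4: → [6,12); WM=5
i=6 t=8 v=2: → [6,12); WM=5
i=7 t=8 v=7: → [6,12); WM=5
i=8 t=9 v=4: → [6,12); WM=7; [0,6) fires=5
i=9 t=10 v=2: → [6,12); WM=7
i=10 t=11 v=4: → [6,12); WM=7
i=11 t=11 v=9: → [6,12); WM=9
i=12 t=15 v=1: → [12,18); WM=9
i=13 t=16 v=7: → [12,18); WM=9
i=14 t=16 v=9: → [12,18); WM=14; [6,12) fires=7
i=15 t=22 v=6: → [18,24); WM=14
i=16 t=19 v=9: → [18,24); WM=14
i=17 t=23 v=5: → [18,24); WM=21; [12,18) fires=3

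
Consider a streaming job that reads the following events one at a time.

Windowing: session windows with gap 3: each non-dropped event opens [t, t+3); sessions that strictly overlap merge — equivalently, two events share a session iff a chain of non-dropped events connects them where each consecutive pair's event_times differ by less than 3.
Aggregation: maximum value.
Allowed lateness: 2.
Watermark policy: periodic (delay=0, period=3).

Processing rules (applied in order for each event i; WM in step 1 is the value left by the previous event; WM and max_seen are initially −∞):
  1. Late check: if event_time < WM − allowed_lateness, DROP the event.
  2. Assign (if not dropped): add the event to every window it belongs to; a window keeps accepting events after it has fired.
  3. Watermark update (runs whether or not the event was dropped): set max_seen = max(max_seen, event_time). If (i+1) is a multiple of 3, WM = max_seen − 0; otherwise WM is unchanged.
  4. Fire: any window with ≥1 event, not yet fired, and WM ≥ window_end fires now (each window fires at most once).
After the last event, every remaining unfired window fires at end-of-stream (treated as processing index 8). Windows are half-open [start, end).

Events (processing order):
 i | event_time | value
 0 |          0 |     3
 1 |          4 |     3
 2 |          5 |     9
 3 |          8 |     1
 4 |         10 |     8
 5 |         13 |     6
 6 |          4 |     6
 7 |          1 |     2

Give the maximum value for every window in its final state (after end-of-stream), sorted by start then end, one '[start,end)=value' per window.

i=0 t=0 v=3: → [0,3); WM=−∞
i=1 t=4 v=3: → [4,7); WM=−∞
i=2 t=5 v=9: → [4,8); WM=5
i=3 t=8 v=1: → [8,11); WM=5
i=4 t=10 v=8: → [8,13); WM=5
i=5 t=13 v=6: → [13,16); WM=13
i=6 t=4 v=6: DROP (t<13-2); WM=13
i=7 t=1 v=2: DROP (t<13-2); WM=13

[0,3)=3 [4,8)=9 [8,13)=8 [13,16)=6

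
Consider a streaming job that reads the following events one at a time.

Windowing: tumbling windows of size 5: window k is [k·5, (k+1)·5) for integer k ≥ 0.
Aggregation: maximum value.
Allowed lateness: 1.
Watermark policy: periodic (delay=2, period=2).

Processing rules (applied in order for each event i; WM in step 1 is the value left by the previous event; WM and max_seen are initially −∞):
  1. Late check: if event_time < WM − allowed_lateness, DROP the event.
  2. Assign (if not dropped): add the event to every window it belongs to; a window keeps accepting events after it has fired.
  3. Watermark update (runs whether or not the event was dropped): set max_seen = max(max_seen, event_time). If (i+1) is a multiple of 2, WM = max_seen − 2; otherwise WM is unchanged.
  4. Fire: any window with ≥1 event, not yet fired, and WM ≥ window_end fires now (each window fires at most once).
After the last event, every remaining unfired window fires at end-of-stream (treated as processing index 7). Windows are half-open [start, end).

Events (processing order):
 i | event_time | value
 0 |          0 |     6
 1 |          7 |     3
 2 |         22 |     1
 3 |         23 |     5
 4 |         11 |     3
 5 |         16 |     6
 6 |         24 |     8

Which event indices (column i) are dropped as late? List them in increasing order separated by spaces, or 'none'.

4 5

i=0 t=0 v=6: → [0,5); WM=−∞
i=1 t=7 v=3: → [5,10); WM=5; [0,5) fires=6
i=2 t=22 v=1: → [20,25); WM=5
i=3 t=23 v=5: → [20,25); WM=21; [5,10) fires=3
i=4 t=11 v=3: DROP (t<21-1); WM=21
i=5 t=16 v=6: DROP (t<21-1); WM=21
i=6 t=24 v=8: → [20,25); WM=21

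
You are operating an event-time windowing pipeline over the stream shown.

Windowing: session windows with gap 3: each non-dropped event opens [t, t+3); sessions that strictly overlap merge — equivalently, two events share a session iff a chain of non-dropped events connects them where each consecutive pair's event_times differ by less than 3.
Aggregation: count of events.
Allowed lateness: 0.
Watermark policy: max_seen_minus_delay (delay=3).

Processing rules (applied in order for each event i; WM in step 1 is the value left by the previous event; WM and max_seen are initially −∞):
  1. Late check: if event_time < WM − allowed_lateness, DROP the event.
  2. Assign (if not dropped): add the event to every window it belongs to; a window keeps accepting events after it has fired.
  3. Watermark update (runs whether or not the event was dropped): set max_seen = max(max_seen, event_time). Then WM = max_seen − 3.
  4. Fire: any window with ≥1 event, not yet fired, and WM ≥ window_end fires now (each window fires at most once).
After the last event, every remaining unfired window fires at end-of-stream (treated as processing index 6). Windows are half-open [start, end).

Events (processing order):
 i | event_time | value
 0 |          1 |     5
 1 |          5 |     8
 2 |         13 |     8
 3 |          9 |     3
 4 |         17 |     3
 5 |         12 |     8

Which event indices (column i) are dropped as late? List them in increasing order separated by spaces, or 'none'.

i=0 t=1 v=5: → [1,4); WM=-2
i=1 t=5 v=8: → [5,8); WM=2
i=2 t=13 v=8: → [13,16); WM=10
i=3 t=9 v=3: DROP (t<10-0); WM=10
i=4 t=17 v=3: → [17,20); WM=14
i=5 t=12 v=8: DROP (t<14-0); WM=14

3 5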